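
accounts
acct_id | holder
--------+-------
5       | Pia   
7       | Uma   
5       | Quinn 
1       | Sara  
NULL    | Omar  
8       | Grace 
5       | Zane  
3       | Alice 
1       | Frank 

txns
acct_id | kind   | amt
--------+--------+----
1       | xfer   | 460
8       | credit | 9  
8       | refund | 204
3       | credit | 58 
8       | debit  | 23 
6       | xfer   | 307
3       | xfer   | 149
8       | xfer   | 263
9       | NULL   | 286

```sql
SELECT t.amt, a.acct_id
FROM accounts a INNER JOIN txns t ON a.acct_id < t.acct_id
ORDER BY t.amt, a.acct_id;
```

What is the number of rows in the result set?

46

INNER JOIN keeps only pairs where the ON condition holds.
Matching on a.acct_id < t.acct_id. A NULL in a compared column never satisfies the condition.
- a[0] acct_id=5 → 6 match(es) in t → 6 row(s).
- a[1] acct_id=7 → 5 match(es) in t → 5 row(s).
- a[2] acct_id=5 → 6 match(es) in t → 6 row(s).
- a[3] acct_id=1 → 8 match(es) in t → 8 row(s).
- a[4] acct_id=NULL → no match; dropped.
- a[5] acct_id=8 → 1 match(es) in t → 1 row(s).
- a[6] acct_id=5 → 6 match(es) in t → 6 row(s).
- a[7] acct_id=3 → 6 match(es) in t → 6 row(s).
- a[8] acct_id=1 → 8 match(es) in t → 8 row(s).
Total: 46 rows.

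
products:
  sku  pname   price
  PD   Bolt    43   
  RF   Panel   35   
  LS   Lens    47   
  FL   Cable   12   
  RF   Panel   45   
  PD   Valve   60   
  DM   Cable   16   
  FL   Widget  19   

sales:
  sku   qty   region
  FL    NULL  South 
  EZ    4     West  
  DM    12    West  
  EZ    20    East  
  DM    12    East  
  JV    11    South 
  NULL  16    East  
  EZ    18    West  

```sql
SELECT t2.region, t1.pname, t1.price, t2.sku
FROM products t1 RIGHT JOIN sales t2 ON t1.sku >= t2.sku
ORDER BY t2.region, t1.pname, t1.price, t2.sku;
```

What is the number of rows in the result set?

50

RIGHT JOIN keeps every row from `sales`; unmatched rows get NULL for `products`'s columns.
Matching on t1.sku >= t2.sku. A NULL in a compared column never satisfies the condition.
Matched pairs: 49; unmatched t2 rows kept: 1.
Total: 49 matched + 1 padded = 50 rows.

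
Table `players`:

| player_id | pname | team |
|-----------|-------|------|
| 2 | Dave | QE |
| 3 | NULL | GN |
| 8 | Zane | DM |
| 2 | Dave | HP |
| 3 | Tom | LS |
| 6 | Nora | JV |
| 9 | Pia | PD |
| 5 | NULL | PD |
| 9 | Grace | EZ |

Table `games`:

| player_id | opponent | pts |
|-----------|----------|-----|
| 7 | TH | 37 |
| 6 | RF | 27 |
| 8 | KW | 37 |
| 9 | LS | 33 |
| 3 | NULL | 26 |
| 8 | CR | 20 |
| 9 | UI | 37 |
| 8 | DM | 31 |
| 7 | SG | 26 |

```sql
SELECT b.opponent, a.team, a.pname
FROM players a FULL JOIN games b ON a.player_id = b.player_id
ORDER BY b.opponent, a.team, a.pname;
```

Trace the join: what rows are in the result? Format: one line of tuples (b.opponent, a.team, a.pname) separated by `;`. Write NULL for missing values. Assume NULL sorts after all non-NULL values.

(CR, DM, Zane); (DM, DM, Zane); (KW, DM, Zane); (LS, EZ, Grace); (LS, PD, Pia); (RF, JV, Nora); (SG, NULL, NULL); (TH, NULL, NULL); (UI, EZ, Grace); (UI, PD, Pia); (NULL, GN, NULL); (NULL, HP, Dave); (NULL, LS, Tom); (NULL, PD, NULL); (NULL, QE, Dave)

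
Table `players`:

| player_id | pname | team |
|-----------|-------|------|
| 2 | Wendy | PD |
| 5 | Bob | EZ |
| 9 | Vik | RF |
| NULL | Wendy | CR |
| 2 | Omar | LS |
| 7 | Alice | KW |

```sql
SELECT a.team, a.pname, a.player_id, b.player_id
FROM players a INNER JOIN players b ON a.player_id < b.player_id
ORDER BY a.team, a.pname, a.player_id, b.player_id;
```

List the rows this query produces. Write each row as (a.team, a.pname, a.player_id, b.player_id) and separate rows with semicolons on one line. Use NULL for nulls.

(EZ, Bob, 5, 7); (EZ, Bob, 5, 9); (KW, Alice, 7, 9); (LS, Omar, 2, 5); (LS, Omar, 2, 7); (LS, Omar, 2, 9); (PD, Wendy, 2, 5); (PD, Wendy, 2, 7); (PD, Wendy, 2, 9)

INNER JOIN keeps only pairs where the ON condition holds.
Matching on a.player_id < b.player_id. A NULL in a compared column never satisfies the condition.
Matched pairs: 9.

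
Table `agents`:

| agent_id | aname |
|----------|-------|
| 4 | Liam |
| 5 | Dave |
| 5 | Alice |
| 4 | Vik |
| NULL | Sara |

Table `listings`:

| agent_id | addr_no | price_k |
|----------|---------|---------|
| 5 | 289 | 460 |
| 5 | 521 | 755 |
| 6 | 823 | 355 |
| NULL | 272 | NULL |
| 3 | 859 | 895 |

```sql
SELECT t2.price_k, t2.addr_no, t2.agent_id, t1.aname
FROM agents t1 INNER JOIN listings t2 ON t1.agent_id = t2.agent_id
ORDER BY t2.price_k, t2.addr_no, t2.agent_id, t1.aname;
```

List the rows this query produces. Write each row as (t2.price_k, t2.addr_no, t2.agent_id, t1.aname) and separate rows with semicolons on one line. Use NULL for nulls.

INNER JOIN keeps only pairs where the ON condition holds.
Matching on t1.agent_id = t2.agent_id. A NULL in a compared column never satisfies the condition.
- t1 (agent_id=4) has no partner → excluded.
- t1 (agent_id=5) pairs with 2 row(s) of t2.
- t1 (agent_id=5) pairs with 2 row(s) of t2.
- t1 (agent_id=4) has no partner → excluded.
- t1 (agent_id=NULL) has no partner → excluded.
After projecting and ordering:
t2.price_k | t2.addr_no | t2.agent_id | t1.aname
460 | 289 | 5 | Alice
460 | 289 | 5 | Dave
755 | 521 | 5 | Alice
755 | 521 | 5 | Dave

(460, 289, 5, Alice); (460, 289, 5, Dave); (755, 521, 5, Alice); (755, 521, 5, Dave)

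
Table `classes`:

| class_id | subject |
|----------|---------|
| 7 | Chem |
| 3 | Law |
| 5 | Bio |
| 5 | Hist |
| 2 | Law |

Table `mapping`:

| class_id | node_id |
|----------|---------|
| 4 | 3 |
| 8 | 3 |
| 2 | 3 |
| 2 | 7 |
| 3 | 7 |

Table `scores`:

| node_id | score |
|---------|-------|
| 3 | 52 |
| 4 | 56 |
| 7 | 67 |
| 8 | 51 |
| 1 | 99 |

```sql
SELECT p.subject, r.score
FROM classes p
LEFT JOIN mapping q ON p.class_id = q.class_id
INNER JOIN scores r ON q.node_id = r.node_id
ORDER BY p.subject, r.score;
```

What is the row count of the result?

Joins associate left-to-right: classes LEFT JOIN mapping on class_id gives 6 intermediate row(s).
Then INNER JOIN `scores r` on node_id: keep only rows whose q.node_id appears in r.
Result: 3 row(s).

3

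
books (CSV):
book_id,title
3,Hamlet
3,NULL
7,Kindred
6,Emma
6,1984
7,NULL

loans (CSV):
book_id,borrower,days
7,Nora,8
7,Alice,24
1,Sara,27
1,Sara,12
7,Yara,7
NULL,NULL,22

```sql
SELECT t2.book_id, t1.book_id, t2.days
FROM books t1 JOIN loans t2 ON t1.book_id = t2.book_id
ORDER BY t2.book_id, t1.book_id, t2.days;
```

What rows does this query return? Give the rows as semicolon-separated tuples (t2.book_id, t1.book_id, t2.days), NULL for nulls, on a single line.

INNER JOIN keeps only pairs where the ON condition holds.
Matching on t1.book_id = t2.book_id. A NULL in a compared column never satisfies the condition.
- t1 row (book_id=3): no match → dropped.
- t1 row (book_id=3): no match → dropped.
- t1 row (book_id=7): matches 3 t2 row(s) → 3 output row(s).
- t1 row (book_id=6): no match → dropped.
- t1 row (book_id=6): no match → dropped.
- t1 row (book_id=7): matches 3 t2 row(s) → 3 output row(s).
After projecting and ordering:
t2.book_id | t1.book_id | t2.days
7 | 7 | 7
7 | 7 | 7
7 | 7 | 8
7 | 7 | 8
7 | 7 | 24
7 | 7 | 24

(7, 7, 7); (7, 7, 7); (7, 7, 8); (7, 7, 8); (7, 7, 24); (7, 7, 24)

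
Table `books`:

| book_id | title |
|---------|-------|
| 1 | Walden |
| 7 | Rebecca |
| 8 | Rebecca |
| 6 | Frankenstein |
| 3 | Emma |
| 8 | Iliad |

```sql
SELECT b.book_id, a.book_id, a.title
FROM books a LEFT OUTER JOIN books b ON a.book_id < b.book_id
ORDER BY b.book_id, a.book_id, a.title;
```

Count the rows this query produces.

LEFT JOIN keeps every row from `books a`; unmatched rows get NULL for `books b`'s columns.
Matching on a.book_id < b.book_id.
- a row (book_id=1): matches 5 b row(s) → 5 output row(s).
- a row (book_id=7): matches 2 b row(s) → 2 output row(s).
- a row (book_id=8): no match → kept, b columns NULL.
- a row (book_id=6): matches 3 b row(s) → 3 output row(s).
- a row (book_id=3): matches 4 b row(s) → 4 output row(s).
- a row (book_id=8): no match → kept, b columns NULL.
Total: 14 matched + 2 padded = 16 rows.

16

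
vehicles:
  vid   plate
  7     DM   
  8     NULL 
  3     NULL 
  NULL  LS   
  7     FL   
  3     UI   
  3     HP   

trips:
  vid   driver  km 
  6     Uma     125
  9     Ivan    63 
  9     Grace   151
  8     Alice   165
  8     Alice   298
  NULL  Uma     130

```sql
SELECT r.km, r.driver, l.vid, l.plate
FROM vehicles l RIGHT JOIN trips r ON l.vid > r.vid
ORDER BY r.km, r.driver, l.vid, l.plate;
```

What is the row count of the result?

8

RIGHT JOIN keeps every row from `trips`; unmatched rows get NULL for `vehicles`'s columns.
Matching on l.vid > r.vid. A NULL in a compared column never satisfies the condition.
- vid=7: 1 matching r row(s), so 1 row(s) emitted.
- vid=8: 1 matching r row(s), so 1 row(s) emitted.
- vid=3: no matching r row.
- vid=NULL: no matching r row.
- vid=7: 1 matching r row(s), so 1 row(s) emitted.
- vid=3: no matching r row.
- vid=3: no matching r row.
- 5 r row(s) had no l match → kept, l columns NULL.
Total: 3 matched + 5 padded = 8 rows.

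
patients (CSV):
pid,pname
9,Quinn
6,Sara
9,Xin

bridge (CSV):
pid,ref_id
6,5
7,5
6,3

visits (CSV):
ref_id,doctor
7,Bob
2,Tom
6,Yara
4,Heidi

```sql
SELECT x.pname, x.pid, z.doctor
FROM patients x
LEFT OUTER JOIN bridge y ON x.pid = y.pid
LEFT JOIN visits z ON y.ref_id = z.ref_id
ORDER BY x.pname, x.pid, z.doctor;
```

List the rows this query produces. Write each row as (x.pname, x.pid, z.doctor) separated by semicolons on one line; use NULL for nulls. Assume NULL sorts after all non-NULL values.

(Quinn, 9, NULL); (Sara, 6, NULL); (Sara, 6, NULL); (Xin, 9, NULL)

Step 1 — x LEFT JOIN y on pid → 4 row(s).
Then LEFT JOIN `visits z` on ref_id: each of those 4 rows is kept; rows whose y.ref_id has no match in z get NULL for z's columns.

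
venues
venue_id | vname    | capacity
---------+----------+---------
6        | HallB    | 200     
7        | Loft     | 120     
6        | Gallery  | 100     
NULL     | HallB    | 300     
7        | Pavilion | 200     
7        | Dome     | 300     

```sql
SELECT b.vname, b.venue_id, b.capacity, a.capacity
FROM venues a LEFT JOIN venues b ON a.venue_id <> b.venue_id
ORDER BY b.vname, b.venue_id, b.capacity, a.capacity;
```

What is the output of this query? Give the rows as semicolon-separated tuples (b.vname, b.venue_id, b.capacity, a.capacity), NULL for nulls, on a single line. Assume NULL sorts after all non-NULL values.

LEFT JOIN keeps every row from `venues a`; unmatched rows get NULL for `venues b`'s columns.
Matching on a.venue_id <> b.venue_id. A NULL in a compared column never satisfies the condition.
Matched pairs: 12; unmatched a rows kept: 1.

(Dome, 7, 300, 100); (Dome, 7, 300, 200); (Gallery, 6, 100, 120); (Gallery, 6, 100, 200); (Gallery, 6, 100, 300); (HallB, 6, 200, 120); (HallB, 6, 200, 200); (HallB, 6, 200, 300); (Loft, 7, 120, 100); (Loft, 7, 120, 200); (Pavilion, 7, 200, 100); (Pavilion, 7, 200, 200); (NULL, NULL, NULL, 300)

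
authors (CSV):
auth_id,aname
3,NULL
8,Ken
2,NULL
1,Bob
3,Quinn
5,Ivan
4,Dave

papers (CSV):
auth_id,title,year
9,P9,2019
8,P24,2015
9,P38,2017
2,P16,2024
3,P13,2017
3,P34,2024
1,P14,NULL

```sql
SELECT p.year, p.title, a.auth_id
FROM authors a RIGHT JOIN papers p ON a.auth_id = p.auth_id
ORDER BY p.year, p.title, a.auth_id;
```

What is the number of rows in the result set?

9

RIGHT JOIN keeps every row from `papers`; unmatched rows get NULL for `authors`'s columns.
Matching on a.auth_id = p.auth_id.
Matched pairs: 7; unmatched p rows kept: 2.
Total: 7 matched + 2 padded = 9 rows.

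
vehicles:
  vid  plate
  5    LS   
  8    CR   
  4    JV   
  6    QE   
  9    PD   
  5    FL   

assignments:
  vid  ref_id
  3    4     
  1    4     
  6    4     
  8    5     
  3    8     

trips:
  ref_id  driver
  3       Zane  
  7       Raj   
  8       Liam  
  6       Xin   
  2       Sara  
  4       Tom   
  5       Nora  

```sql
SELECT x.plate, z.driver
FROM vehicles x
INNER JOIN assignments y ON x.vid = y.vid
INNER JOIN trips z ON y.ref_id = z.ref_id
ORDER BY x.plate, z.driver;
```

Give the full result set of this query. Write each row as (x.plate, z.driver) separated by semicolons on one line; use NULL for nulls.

(CR, Nora); (QE, Tom)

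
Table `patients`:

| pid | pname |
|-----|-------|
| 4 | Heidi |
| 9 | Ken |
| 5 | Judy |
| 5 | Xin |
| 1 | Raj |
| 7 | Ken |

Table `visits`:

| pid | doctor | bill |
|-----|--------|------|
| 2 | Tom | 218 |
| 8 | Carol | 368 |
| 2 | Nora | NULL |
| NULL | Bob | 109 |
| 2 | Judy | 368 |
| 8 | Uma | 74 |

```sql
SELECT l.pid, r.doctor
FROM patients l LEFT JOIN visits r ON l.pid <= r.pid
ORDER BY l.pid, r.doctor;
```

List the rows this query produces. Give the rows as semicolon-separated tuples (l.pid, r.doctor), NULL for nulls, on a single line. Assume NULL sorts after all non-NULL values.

(1, Carol); (1, Judy); (1, Nora); (1, Tom); (1, Uma); (4, Carol); (4, Uma); (5, Carol); (5, Carol); (5, Uma); (5, Uma); (7, Carol); (7, Uma); (9, NULL)

LEFT JOIN keeps every row from `patients`; unmatched rows get NULL for `visits`'s columns.
Matching on l.pid <= r.pid. A NULL in a compared column never satisfies the condition.
- l (pid=4) pairs with 2 row(s) of r.
- l (pid=9) has no partner → padded with NULL.
- l (pid=5) pairs with 2 row(s) of r.
- l (pid=5) pairs with 2 row(s) of r.
- l (pid=1) pairs with 5 row(s) of r.
- l (pid=7) pairs with 2 row(s) of r.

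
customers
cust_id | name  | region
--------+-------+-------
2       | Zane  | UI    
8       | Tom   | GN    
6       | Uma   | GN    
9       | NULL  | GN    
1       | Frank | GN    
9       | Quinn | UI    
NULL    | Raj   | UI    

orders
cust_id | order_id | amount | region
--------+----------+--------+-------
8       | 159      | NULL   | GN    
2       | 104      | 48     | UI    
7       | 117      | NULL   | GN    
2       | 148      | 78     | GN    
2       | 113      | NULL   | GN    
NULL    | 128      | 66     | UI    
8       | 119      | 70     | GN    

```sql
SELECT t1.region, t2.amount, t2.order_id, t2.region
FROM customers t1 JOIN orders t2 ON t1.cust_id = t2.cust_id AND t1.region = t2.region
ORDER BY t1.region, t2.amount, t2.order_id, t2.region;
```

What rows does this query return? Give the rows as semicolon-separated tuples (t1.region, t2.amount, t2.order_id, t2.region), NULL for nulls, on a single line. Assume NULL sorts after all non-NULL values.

INNER JOIN keeps only pairs where the ON condition holds.
Matching on t1.cust_id = t2.cust_id AND t1.region = t2.region. A NULL in a compared column never satisfies the condition.
- cust_id=2, region=UI: 1 matching t2 row(s), so 1 row(s) emitted.
- cust_id=8, region=GN: 2 matching t2 row(s), so 2 row(s) emitted.
- cust_id=6, region=GN: no matching t2 row, dropped.
- cust_id=9, region=GN: no matching t2 row, dropped.
- cust_id=1, region=GN: no matching t2 row, dropped.
- cust_id=9, region=UI: no matching t2 row, dropped.
- cust_id=NULL, region=UI: no matching t2 row, dropped.
After projecting and ordering:
t1.region | t2.amount | t2.order_id | t2.region
GN | 70 | 119 | GN
GN | NULL | 159 | GN
UI | 48 | 104 | UI

(GN, 70, 119, GN); (GN, NULL, 159, GN); (UI, 48, 104, UI)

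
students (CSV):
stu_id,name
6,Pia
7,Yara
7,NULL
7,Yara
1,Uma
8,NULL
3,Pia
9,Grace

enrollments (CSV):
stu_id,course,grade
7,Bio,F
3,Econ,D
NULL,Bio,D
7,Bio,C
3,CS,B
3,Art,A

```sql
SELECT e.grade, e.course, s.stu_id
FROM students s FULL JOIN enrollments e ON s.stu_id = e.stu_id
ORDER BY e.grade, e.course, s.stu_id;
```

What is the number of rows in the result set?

FULL OUTER JOIN keeps every row from both sides; unmatched rows get NULL for the other side's columns.
Matching on s.stu_id = e.stu_id. A NULL in a compared column never satisfies the condition.
- s row (stu_id=6): no match → kept, e columns NULL.
- s row (stu_id=7): matches 2 e row(s) → 2 output row(s).
- s row (stu_id=7): matches 2 e row(s) → 2 output row(s).
- s row (stu_id=7): matches 2 e row(s) → 2 output row(s).
- s row (stu_id=1): no match → kept, e columns NULL.
- s row (stu_id=8): no match → kept, e columns NULL.
- s row (stu_id=3): matches 3 e row(s) → 3 output row(s).
- s row (stu_id=9): no match → kept, e columns NULL.
- 1 row(s) from e found no s partner → padded with NULL.
Total: 9 matched + 5 padded = 14 rows.

14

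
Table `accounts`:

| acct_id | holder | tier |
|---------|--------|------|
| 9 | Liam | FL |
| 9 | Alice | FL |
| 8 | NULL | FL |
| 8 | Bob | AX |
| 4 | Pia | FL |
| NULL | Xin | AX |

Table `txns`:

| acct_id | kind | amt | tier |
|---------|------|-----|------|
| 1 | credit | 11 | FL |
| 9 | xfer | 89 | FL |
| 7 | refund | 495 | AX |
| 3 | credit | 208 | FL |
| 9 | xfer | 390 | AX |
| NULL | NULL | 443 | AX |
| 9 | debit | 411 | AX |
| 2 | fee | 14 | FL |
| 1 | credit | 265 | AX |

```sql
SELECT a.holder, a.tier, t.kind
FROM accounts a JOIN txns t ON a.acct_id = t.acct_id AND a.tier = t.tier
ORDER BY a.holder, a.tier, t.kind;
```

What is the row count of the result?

INNER JOIN keeps only pairs where the ON condition holds.
Matching on a.acct_id = t.acct_id AND a.tier = t.tier. A NULL in a compared column never satisfies the condition.
- a (acct_id=9, tier=FL) pairs with 1 row(s) of t.
- a (acct_id=9, tier=FL) pairs with 1 row(s) of t.
- a (acct_id=8, tier=FL) has no partner → excluded.
- a (acct_id=8, tier=AX) has no partner → excluded.
- a (acct_id=4, tier=FL) has no partner → excluded.
- a (acct_id=NULL, tier=AX) has no partner → excluded.
Total: 2 rows.

2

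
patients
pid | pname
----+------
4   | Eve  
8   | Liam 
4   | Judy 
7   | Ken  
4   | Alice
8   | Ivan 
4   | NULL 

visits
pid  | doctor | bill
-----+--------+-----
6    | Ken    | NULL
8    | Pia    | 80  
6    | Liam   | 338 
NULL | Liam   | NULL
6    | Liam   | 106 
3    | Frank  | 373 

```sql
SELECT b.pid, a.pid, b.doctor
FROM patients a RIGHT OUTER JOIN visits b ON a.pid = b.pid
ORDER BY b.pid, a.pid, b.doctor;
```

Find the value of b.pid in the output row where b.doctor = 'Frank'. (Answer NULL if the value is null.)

RIGHT JOIN keeps every row from `visits`; unmatched rows get NULL for `patients`'s columns.
Matching on a.pid = b.pid. A NULL in a compared column never satisfies the condition.
- a row (pid=4): no match.
- a row (pid=8): matches 1 b row(s) → 1 output row(s).
- a row (pid=4): no match.
- a row (pid=7): no match.
- a row (pid=4): no match.
- a row (pid=8): matches 1 b row(s) → 1 output row(s).
- a row (pid=4): no match.
- 5 b row(s) had no a match → kept, a columns NULL.

3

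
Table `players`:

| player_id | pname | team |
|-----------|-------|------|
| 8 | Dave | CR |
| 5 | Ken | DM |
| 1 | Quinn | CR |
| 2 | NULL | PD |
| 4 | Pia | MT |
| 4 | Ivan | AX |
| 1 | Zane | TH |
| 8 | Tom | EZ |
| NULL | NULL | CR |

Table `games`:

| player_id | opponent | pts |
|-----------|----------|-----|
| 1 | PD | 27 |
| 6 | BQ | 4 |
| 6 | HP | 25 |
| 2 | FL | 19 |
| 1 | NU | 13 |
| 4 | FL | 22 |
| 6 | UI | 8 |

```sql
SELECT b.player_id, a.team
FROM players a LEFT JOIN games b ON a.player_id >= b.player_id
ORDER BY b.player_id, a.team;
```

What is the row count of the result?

34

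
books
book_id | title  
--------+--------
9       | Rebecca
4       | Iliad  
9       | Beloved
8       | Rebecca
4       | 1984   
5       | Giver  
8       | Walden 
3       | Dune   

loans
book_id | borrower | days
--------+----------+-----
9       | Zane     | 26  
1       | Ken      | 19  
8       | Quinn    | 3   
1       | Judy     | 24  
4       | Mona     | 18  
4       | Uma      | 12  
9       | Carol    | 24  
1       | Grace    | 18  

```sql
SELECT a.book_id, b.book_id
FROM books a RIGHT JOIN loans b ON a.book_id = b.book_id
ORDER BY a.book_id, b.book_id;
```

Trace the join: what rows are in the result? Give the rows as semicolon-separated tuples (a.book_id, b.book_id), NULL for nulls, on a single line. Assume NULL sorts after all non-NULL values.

(4, 4); (4, 4); (4, 4); (4, 4); (8, 8); (8, 8); (9, 9); (9, 9); (9, 9); (9, 9); (NULL, 1); (NULL, 1); (NULL, 1)

RIGHT JOIN keeps every row from `loans`; unmatched rows get NULL for `books`'s columns.
Matching on a.book_id = b.book_id.
- a[0] book_id=9 → 2 match(es) in b → 2 row(s).
- a[1] book_id=4 → 2 match(es) in b → 2 row(s).
- a[2] book_id=9 → 2 match(es) in b → 2 row(s).
- a[3] book_id=8 → 1 match(es) in b → 1 row(s).
- a[4] book_id=4 → 2 match(es) in b → 2 row(s).
- a[5] book_id=5 → no match.
- a[6] book_id=8 → 1 match(es) in b → 1 row(s).
- a[7] book_id=3 → no match.
- 3 b row(s) had no a match → kept, a columns NULL.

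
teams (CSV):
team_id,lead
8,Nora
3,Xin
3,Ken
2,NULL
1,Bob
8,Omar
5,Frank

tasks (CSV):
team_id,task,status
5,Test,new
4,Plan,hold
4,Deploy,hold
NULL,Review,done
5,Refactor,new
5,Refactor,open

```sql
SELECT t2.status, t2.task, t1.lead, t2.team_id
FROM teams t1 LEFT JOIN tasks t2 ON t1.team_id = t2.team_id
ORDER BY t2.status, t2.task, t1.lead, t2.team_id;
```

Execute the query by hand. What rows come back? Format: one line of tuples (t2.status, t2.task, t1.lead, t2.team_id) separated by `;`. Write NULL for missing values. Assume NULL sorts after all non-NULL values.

(new, Refactor, Frank, 5); (new, Test, Frank, 5); (open, Refactor, Frank, 5); (NULL, NULL, Bob, NULL); (NULL, NULL, Ken, NULL); (NULL, NULL, Nora, NULL); (NULL, NULL, Omar, NULL); (NULL, NULL, Xin, NULL); (NULL, NULL, NULL, NULL)

LEFT JOIN keeps every row from `teams`; unmatched rows get NULL for `tasks`'s columns.
Matching on t1.team_id = t2.team_id. A NULL in a compared column never satisfies the condition.
- t1 row (team_id=8): no match → kept, t2 columns NULL.
- t1 row (team_id=3): no match → kept, t2 columns NULL.
- t1 row (team_id=3): no match → kept, t2 columns NULL.
- t1 row (team_id=2): no match → kept, t2 columns NULL.
- t1 row (team_id=1): no match → kept, t2 columns NULL.
- t1 row (team_id=8): no match → kept, t2 columns NULL.
- t1 row (team_id=5): matches 3 t2 row(s) → 3 output row(s).
After projecting and ordering:
t2.status | t2.task | t1.lead | t2.team_id
new | Refactor | Frank | 5
new | Test | Frank | 5
open | Refactor | Frank | 5
NULL | NULL | Bob | NULL
NULL | NULL | Ken | NULL
NULL | NULL | Nora | NULL
NULL | NULL | Omar | NULL
NULL | NULL | Xin | NULL
NULL | NULL | NULL | NULL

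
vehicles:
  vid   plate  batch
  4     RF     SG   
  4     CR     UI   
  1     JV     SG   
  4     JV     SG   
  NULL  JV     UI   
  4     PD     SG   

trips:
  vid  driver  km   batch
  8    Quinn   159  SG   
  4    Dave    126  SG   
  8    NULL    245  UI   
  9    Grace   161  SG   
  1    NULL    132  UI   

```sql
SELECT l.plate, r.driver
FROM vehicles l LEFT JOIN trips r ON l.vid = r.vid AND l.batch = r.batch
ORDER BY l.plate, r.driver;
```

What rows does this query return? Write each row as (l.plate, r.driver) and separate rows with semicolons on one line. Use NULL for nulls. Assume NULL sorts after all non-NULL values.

(CR, NULL); (JV, Dave); (JV, NULL); (JV, NULL); (PD, Dave); (RF, Dave)

LEFT JOIN keeps every row from `vehicles`; unmatched rows get NULL for `trips`'s columns.
Matching on l.vid = r.vid AND l.batch = r.batch. A NULL in a compared column never satisfies the condition.
- l (vid=4, batch=SG) pairs with 1 row(s) of r.
- l (vid=4, batch=UI) has no partner → padded with NULL.
- l (vid=1, batch=SG) has no partner → padded with NULL.
- l (vid=4, batch=SG) pairs with 1 row(s) of r.
- l (vid=NULL, batch=UI) has no partner → padded with NULL.
- l (vid=4, batch=SG) pairs with 1 row(s) of r.
After projecting and ordering:
l.plate | r.driver
CR | NULL
JV | Dave
JV | NULL
JV | NULL
PD | Dave
RF | Dave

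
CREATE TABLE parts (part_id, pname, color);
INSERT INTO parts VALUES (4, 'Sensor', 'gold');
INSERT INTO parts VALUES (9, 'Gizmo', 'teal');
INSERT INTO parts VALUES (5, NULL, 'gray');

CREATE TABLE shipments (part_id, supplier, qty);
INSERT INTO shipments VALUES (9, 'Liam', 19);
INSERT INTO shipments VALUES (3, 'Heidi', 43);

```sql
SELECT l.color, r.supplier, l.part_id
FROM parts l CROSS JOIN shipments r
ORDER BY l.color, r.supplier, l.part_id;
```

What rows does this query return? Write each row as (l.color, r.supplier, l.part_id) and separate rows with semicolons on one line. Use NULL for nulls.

(gold, Heidi, 4); (gold, Liam, 4); (gray, Heidi, 5); (gray, Liam, 5); (teal, Heidi, 9); (teal, Liam, 9)

CROSS JOIN pairs every row of `parts` with every row of `shipments`: 3 × 2 = 6 rows.
After projecting and ordering:
l.color | r.supplier | l.part_id
gold | Heidi | 4
gold | Liam | 4
gray | Heidi | 5
gray | Liam | 5
teal | Heidi | 9
teal | Liam | 9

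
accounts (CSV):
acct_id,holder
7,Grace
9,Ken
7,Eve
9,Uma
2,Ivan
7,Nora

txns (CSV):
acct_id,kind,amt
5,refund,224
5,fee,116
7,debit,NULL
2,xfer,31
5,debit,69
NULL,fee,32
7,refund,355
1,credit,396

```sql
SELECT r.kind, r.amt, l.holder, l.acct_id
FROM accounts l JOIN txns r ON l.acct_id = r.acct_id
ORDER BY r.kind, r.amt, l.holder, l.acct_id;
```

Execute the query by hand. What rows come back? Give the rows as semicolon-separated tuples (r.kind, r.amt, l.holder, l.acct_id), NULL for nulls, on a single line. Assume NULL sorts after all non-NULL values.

INNER JOIN keeps only pairs where the ON condition holds.
Matching on l.acct_id = r.acct_id. A NULL in a compared column never satisfies the condition.
- l[0] acct_id=7 → 2 match(es) in r → 2 row(s).
- l[1] acct_id=9 → no match; dropped.
- l[2] acct_id=7 → 2 match(es) in r → 2 row(s).
- l[3] acct_id=9 → no match; dropped.
- l[4] acct_id=2 → 1 match(es) in r → 1 row(s).
- l[5] acct_id=7 → 2 match(es) in r → 2 row(s).
After projecting and ordering:
r.kind | r.amt | l.holder | l.acct_id
debit | NULL | Eve | 7
debit | NULL | Grace | 7
debit | NULL | Nora | 7
refund | 355 | Eve | 7
refund | 355 | Grace | 7
refund | 355 | Nora | 7
xfer | 31 | Ivan | 2

(debit, NULL, Eve, 7); (debit, NULL, Grace, 7); (debit, NULL, Nora, 7); (refund, 355, Eve, 7); (refund, 355, Grace, 7); (refund, 355, Nora, 7); (xfer, 31, Ivan, 2)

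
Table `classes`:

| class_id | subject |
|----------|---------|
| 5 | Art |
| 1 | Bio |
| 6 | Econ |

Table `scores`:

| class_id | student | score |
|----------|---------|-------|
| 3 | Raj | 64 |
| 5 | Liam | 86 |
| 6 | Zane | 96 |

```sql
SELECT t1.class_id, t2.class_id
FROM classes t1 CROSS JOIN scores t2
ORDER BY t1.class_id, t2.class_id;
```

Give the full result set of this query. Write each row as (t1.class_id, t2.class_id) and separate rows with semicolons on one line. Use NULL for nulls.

(1, 3); (1, 5); (1, 6); (5, 3); (5, 5); (5, 6); (6, 3); (6, 5); (6, 6)

CROSS JOIN pairs every row of `classes` with every row of `scores`: 3 × 3 = 9 rows.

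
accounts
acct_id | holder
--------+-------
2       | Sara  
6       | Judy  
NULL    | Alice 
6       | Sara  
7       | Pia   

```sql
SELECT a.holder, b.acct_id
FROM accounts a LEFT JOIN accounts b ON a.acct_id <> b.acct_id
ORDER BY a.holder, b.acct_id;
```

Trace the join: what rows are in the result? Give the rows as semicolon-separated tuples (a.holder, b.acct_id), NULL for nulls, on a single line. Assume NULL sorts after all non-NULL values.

(Alice, NULL); (Judy, 2); (Judy, 7); (Pia, 2); (Pia, 6); (Pia, 6); (Sara, 2); (Sara, 6); (Sara, 6); (Sara, 7); (Sara, 7)

LEFT JOIN keeps every row from `accounts a`; unmatched rows get NULL for `accounts b`'s columns.
Matching on a.acct_id <> b.acct_id. A NULL in a compared column never satisfies the condition.
- acct_id=2: 3 matching b row(s), so 3 row(s) emitted.
- acct_id=6: 2 matching b row(s), so 2 row(s) emitted.
- acct_id=NULL: no b row matches, row kept with b columns NULL.
- acct_id=6: 2 matching b row(s), so 2 row(s) emitted.
- acct_id=7: 3 matching b row(s), so 3 row(s) emitted.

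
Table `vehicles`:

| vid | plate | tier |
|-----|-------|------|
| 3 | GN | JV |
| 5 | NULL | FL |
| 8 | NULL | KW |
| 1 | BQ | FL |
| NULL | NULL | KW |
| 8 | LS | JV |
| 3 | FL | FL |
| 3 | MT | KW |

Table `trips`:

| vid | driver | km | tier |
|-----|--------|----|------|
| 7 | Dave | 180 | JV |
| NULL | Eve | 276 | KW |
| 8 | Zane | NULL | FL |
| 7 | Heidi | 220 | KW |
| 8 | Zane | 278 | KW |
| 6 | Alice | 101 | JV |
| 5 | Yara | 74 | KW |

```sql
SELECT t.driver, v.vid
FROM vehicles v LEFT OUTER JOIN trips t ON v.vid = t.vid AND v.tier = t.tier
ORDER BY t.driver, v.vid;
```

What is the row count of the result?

LEFT JOIN keeps every row from `vehicles`; unmatched rows get NULL for `trips`'s columns.
Matching on v.vid = t.vid AND v.tier = t.tier. A NULL in a compared column never satisfies the condition.
- v row (vid=3, tier=JV): no match → kept, t columns NULL.
- v row (vid=5, tier=FL): no match → kept, t columns NULL.
- v row (vid=8, tier=KW): matches 1 t row(s) → 1 output row(s).
- v row (vid=1, tier=FL): no match → kept, t columns NULL.
- v row (vid=NULL, tier=KW): no match → kept, t columns NULL.
- v row (vid=8, tier=JV): no match → kept, t columns NULL.
- v row (vid=3, tier=FL): no match → kept, t columns NULL.
- v row (vid=3, tier=KW): no match → kept, t columns NULL.
Total: 1 matched + 7 padded = 8 rows.

8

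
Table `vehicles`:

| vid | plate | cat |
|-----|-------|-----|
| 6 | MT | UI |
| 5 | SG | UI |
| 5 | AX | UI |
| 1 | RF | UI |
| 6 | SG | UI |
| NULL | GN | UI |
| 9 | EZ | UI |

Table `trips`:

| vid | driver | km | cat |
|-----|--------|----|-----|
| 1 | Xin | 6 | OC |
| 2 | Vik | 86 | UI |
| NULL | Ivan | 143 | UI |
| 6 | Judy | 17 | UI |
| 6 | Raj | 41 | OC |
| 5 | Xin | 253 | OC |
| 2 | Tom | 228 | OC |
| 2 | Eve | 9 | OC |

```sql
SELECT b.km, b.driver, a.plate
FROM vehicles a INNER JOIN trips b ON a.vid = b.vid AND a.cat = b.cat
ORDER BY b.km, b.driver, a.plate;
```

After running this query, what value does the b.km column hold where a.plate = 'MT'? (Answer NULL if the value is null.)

17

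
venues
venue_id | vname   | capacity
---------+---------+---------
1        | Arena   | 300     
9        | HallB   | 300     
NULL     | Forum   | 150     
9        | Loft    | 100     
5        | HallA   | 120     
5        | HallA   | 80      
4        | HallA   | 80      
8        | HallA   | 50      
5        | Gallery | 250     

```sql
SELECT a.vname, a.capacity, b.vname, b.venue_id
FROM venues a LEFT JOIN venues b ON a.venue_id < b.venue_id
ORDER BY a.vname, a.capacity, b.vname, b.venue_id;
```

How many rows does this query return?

27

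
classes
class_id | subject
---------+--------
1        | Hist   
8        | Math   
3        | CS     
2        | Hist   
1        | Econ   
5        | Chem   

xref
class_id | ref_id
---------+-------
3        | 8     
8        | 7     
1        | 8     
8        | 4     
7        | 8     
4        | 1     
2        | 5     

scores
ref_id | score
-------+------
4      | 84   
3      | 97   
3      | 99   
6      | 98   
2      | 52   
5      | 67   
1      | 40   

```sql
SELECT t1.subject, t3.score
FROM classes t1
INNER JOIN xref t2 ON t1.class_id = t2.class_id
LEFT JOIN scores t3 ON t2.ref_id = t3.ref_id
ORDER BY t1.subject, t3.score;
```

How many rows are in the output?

Evaluate left to right. First `classes t1 INNER JOIN xref t2` on class_id: 6 row(s).
Then LEFT JOIN `scores t3` on ref_id: each of those 6 rows is kept; rows whose t2.ref_id has no match in t3 get NULL for t3's columns.
Result: 6 row(s).

6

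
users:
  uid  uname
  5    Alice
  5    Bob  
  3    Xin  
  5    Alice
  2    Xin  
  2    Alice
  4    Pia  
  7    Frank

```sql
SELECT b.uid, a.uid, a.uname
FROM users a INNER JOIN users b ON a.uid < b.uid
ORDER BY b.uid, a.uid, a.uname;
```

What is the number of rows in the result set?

INNER JOIN keeps only pairs where the ON condition holds.
Matching on a.uid < b.uid.
Matched pairs: 24.
Total: 24 rows.

24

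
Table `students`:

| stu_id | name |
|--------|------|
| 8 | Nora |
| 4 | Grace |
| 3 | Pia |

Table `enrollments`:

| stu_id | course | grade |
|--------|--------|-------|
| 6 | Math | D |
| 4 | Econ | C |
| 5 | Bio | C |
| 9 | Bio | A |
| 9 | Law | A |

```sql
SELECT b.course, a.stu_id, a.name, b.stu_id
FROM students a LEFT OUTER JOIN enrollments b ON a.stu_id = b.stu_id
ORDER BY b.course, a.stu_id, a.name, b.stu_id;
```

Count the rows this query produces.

3

LEFT JOIN keeps every row from `students`; unmatched rows get NULL for `enrollments`'s columns.
Matching on a.stu_id = b.stu_id.
- stu_id=8: no b row matches, row kept with b columns NULL.
- stu_id=4: 1 matching b row(s), so 1 row(s) emitted.
- stu_id=3: no b row matches, row kept with b columns NULL.
Total: 1 matched + 2 padded = 3 rows.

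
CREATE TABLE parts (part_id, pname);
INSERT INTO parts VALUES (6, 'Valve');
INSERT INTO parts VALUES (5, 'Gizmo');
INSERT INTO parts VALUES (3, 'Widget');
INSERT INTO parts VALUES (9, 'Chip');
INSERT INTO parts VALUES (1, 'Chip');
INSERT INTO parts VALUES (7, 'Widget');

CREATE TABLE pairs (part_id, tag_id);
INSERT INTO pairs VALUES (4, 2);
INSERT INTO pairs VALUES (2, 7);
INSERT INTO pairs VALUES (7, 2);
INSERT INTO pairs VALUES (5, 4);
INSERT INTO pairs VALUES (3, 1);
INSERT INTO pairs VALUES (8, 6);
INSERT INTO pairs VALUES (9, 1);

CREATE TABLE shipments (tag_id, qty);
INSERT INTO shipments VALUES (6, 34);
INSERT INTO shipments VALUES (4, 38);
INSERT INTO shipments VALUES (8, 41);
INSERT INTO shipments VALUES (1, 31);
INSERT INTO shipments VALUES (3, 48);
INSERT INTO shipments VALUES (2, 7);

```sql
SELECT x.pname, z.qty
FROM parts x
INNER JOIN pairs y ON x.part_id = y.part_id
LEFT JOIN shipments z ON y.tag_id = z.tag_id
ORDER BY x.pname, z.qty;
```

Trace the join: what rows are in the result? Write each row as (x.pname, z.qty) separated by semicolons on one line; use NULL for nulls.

(Chip, 31); (Gizmo, 38); (Widget, 7); (Widget, 31)

Step 1 — x INNER JOIN y on part_id → 4 row(s).
Then LEFT JOIN `shipments z` on tag_id: each of those 4 rows is kept; rows whose y.tag_id has no match in z get NULL for z's columns.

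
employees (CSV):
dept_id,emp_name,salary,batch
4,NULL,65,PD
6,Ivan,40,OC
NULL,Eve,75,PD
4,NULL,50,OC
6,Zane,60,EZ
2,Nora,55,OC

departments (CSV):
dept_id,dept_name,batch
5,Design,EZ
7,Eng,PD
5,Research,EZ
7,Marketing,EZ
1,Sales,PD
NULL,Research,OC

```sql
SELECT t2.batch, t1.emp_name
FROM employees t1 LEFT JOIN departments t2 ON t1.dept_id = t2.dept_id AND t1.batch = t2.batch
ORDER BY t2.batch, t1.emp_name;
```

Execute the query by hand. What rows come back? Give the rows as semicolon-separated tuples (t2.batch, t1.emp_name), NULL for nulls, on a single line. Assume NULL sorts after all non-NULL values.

LEFT JOIN keeps every row from `employees`; unmatched rows get NULL for `departments`'s columns.
Matching on t1.dept_id = t2.dept_id AND t1.batch = t2.batch. A NULL in a compared column never satisfies the condition.
Matched pairs: 0; unmatched t1 rows kept: 6.

(NULL, Eve); (NULL, Ivan); (NULL, Nora); (NULL, Zane); (NULL, NULL); (NULL, NULL)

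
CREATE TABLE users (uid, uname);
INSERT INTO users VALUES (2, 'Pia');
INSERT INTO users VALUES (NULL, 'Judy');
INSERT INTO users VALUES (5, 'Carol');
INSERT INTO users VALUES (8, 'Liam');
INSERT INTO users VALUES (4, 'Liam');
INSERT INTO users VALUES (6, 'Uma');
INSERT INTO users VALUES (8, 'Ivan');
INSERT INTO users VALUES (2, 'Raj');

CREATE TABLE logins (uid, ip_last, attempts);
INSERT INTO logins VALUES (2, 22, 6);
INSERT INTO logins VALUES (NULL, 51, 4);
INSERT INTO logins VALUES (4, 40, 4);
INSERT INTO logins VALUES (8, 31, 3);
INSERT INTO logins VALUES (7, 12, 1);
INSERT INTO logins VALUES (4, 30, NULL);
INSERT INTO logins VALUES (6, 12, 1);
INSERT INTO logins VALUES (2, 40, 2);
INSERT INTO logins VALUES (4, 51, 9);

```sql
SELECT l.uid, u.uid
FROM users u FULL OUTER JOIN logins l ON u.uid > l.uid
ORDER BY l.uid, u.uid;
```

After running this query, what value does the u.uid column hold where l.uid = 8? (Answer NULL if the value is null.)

FULL OUTER JOIN keeps every row from both sides; unmatched rows get NULL for the other side's columns.
Matching on u.uid > l.uid. A NULL in a compared column never satisfies the condition.
- uid=2: no l row matches, row kept with l columns NULL.
- uid=NULL: no l row matches, row kept with l columns NULL.
- uid=5: 5 matching l row(s), so 5 row(s) emitted.
- uid=8: 7 matching l row(s), so 7 row(s) emitted.
- uid=4: 2 matching l row(s), so 2 row(s) emitted.
- uid=6: 5 matching l row(s), so 5 row(s) emitted.
- uid=8: 7 matching l row(s), so 7 row(s) emitted.
- uid=2: no l row matches, row kept with l columns NULL.
- 2 row(s) from l found no u partner → padded with NULL.

NULL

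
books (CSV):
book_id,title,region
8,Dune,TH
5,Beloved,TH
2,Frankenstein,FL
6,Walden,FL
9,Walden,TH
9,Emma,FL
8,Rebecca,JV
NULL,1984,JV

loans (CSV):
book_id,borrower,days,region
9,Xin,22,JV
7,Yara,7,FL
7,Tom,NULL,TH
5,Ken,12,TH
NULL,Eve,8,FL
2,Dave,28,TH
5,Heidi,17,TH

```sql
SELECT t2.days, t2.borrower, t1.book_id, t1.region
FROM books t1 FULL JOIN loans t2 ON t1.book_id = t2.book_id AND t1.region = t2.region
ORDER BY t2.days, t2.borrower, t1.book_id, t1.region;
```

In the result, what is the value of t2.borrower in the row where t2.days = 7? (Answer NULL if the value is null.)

Yara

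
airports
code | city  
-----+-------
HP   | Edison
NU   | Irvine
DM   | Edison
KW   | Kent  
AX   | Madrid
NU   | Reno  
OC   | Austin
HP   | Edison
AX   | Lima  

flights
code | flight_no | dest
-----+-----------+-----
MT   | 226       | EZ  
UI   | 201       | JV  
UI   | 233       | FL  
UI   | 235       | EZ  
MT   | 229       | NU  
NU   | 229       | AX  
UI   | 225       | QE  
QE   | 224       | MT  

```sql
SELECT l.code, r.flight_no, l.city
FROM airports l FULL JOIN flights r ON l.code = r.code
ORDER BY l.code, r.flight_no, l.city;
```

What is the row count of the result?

16

FULL OUTER JOIN keeps every row from both sides; unmatched rows get NULL for the other side's columns.
Matching on l.code = r.code.
Matched pairs: 2; unmatched l rows kept: 7; unmatched r rows kept: 7.
Total: 2 matched + 14 padded = 16 rows.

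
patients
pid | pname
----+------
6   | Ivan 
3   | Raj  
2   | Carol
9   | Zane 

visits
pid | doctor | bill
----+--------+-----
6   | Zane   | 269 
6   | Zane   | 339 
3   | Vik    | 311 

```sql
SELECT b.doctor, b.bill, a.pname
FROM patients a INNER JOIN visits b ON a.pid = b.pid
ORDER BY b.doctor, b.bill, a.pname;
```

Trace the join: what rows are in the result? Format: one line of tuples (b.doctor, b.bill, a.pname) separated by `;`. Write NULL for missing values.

INNER JOIN keeps only pairs where the ON condition holds.
Matching on a.pid = b.pid.
- a (pid=6) pairs with 2 row(s) of b.
- a (pid=3) pairs with 1 row(s) of b.
- a (pid=2) has no partner → excluded.
- a (pid=9) has no partner → excluded.
After projecting and ordering:
b.doctor | b.bill | a.pname
Vik | 311 | Raj
Zane | 269 | Ivan
Zane | 339 | Ivan

(Vik, 311, Raj); (Zane, 269, Ivan); (Zane, 339, Ivan)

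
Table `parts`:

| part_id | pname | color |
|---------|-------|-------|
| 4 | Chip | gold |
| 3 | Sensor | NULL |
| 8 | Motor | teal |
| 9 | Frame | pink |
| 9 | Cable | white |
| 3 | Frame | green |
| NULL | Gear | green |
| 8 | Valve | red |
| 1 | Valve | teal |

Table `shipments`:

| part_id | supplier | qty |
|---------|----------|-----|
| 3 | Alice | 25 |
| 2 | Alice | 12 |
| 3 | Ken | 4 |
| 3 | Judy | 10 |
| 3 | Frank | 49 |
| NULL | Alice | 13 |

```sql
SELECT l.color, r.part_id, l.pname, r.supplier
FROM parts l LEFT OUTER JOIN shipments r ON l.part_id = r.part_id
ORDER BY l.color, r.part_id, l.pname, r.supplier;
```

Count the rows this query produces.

15

LEFT JOIN keeps every row from `parts`; unmatched rows get NULL for `shipments`'s columns.
Matching on l.part_id = r.part_id. A NULL in a compared column never satisfies the condition.
Matched pairs: 8; unmatched l rows kept: 7.
Total: 8 matched + 7 padded = 15 rows.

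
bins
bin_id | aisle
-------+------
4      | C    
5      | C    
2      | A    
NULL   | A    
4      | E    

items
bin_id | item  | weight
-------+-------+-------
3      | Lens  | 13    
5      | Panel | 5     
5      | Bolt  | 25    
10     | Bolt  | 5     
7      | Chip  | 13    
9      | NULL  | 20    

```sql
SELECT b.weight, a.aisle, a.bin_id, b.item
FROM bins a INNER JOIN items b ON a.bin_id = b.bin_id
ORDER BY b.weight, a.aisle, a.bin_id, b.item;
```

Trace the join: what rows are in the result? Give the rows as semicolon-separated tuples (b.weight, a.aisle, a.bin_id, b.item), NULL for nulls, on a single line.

(5, C, 5, Panel); (25, C, 5, Bolt)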